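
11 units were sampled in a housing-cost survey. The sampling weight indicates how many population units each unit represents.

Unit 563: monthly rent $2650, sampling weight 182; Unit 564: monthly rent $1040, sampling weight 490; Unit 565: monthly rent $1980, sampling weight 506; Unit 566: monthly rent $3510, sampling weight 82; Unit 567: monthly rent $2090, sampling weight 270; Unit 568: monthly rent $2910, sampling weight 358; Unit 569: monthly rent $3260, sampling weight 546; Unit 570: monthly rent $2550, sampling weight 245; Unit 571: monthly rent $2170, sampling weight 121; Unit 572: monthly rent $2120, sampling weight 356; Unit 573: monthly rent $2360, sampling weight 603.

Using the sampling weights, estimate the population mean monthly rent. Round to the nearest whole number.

2323

Weighted sum = 2650×182 + 1040×490 + 1980×506 + 3510×82 + 2090×270 + 2910×358 + 3260×546 + 2550×245 + 2170×121 + 2120×356 + 2360×603
  = 8732760
Sum of weights = 182 + 490 + 506 + 82 + 270 + 358 + 546 + 245 + 121 + 356 + 603 = 3759
Weighted mean = 8732760 / 3759 = 2323.1604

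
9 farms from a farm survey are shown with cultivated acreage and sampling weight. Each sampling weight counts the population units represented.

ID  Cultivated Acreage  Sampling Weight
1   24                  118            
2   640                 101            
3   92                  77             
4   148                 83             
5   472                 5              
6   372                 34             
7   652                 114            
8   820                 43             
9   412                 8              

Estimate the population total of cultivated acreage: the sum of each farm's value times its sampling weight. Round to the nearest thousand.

Weighted total = 24×118 + 640×101 + 92×77 + 148×83 + 472×5 + 372×34 + 652×114 + 820×43 + 412×8
  = 2832 + 64640 + 7084 + 12284 + 2360 + 12648 + 74328 + 35260 + 3296 = 214732

215000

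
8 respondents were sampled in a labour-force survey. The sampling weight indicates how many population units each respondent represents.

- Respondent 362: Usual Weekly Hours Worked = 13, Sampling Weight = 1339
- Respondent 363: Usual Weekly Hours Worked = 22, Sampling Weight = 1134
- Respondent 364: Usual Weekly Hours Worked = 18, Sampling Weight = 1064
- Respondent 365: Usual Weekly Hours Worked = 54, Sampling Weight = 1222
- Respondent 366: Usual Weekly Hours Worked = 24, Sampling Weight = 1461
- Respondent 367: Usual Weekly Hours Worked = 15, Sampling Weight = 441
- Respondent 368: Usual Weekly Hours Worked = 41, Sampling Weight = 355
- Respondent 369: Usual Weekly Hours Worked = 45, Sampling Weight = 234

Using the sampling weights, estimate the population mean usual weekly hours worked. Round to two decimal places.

Weighted sum = 13×1339 + 22×1134 + 18×1064 + 54×1222 + 24×1461 + 15×441 + 41×355 + 45×234
  = 17407 + 24948 + 19152 + 65988 + 35064 + 6615 + 14555 + 10530 = 194259
Sum of weights = 1339 + 1134 + 1064 + 1222 + 1461 + 441 + 355 + 234 = 7250
Weighted mean = 194259 / 7250 = 26.794345

26.79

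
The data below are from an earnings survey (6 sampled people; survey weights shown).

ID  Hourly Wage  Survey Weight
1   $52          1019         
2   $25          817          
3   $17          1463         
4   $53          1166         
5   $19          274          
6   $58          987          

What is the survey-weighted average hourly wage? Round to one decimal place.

38.9

Weighted sum = 222534
Sum of weights = 1019 + 817 + 1463 + 1166 + 274 + 987 = 5726
Weighted mean = 222534 / 5726 = 38.863779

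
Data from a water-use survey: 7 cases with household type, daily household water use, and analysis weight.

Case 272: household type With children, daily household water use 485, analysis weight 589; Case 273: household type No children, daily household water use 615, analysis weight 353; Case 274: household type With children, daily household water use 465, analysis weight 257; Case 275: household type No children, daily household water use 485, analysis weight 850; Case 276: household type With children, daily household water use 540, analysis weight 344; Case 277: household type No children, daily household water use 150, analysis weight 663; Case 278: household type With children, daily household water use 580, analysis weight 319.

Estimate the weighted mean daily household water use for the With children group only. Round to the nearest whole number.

514

With children rows: 272, 274, 276, 278
Weighted sum = 775950
Sum of weights = 589 + 257 + 344 + 319 = 1509
Weighted mean = 775950 / 1509 = 514.21471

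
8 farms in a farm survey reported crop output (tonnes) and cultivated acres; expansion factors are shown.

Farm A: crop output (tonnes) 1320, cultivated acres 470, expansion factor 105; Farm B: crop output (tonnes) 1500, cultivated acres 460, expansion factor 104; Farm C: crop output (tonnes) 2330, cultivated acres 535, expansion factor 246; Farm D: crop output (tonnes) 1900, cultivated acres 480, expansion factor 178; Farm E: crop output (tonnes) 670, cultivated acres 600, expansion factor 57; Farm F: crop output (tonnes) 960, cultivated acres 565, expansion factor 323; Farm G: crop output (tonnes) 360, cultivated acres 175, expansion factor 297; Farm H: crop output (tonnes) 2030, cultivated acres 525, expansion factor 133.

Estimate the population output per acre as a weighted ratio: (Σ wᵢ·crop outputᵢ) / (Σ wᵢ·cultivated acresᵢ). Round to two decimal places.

2.96

Σ wᵢ·y = 1320×105 + 1500×104 + 2330×246 + 1900×178 + 670×57 + 960×323 + 360×297 + 2030×133
  = 1931160
Σ wᵢ·x = 470×105 + 460×104 + 535×246 + 480×178 + 600×57 + 565×323 + 175×297 + 525×133
  = 49350 + 47840 + 131610 + 85440 + 34200 + 182495 + 51975 + 69825 = 652735
Ratio = 1931160 / 652735 = 2.9585666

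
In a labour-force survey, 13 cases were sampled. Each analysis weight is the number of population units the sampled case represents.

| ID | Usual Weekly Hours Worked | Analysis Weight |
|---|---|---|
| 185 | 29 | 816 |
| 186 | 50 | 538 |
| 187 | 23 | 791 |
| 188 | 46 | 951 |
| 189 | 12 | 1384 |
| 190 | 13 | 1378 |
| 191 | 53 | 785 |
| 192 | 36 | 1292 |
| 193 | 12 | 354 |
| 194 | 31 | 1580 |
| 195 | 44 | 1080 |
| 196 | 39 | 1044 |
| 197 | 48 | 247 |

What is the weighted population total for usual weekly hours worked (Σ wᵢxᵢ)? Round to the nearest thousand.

388000

Weighted total = 388462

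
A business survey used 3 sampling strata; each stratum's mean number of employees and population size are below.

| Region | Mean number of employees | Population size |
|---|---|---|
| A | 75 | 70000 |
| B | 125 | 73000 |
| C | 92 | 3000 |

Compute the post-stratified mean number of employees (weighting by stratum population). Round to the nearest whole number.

Σ Nₕ·x̄ₕ = 75×70000 + 125×73000 + 92×3000
  = 5250000 + 9125000 + 276000 = 14651000
Σ Nₕ = 70000 + 73000 + 3000 = 146000
Overall mean = 14651000 / 146000 = 100.34932

100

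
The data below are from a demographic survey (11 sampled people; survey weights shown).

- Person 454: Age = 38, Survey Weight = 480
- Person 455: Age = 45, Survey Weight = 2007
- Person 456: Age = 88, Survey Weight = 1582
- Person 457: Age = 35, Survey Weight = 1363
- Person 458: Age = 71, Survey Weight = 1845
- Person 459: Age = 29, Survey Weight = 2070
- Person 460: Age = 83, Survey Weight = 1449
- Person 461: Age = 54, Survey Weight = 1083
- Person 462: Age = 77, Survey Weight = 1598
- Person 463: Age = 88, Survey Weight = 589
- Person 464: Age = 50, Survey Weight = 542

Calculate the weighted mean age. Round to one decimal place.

59.4

Weighted sum = 867228
Sum of weights = 480 + 2007 + 1582 + 1363 + 1845 + 2070 + 1449 + 1083 + 1598 + 589 + 542 = 14608
Weighted mean = 867228 / 14608 = 59.366648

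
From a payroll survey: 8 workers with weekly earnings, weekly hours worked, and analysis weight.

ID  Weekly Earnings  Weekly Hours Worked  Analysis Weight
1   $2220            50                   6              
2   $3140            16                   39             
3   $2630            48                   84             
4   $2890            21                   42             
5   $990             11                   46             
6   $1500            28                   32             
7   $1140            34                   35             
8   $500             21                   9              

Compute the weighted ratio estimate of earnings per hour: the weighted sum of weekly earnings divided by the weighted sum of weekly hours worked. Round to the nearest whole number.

71

Σ wᵢ·y = 616020
Σ wᵢ·x = 8619
Ratio = 616020 / 8619 = 71.472329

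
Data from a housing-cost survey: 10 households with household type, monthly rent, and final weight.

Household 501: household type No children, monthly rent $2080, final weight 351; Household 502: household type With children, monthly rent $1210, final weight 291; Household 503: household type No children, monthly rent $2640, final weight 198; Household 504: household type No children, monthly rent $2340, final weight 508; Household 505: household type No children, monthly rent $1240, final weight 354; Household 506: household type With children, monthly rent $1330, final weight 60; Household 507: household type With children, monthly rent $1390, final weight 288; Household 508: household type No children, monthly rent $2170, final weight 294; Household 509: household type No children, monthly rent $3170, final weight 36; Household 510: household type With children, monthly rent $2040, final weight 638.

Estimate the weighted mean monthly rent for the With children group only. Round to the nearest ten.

1670

With children rows: 502, 506, 507, 510
Weighted sum = 1210×291 + 1330×60 + 1390×288 + 2040×638
  = 2133750
Sum of weights = 1277
Weighted mean = 2133750 / 1277 = 1670.9084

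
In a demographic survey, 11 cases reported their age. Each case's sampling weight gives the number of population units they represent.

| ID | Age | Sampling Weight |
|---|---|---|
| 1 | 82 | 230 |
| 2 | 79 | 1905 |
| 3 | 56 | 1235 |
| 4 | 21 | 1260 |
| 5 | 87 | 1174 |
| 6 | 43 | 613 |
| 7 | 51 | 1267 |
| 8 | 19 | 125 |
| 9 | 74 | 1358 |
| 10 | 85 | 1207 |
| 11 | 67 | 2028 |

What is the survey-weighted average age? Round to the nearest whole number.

64

Weighted sum = 82×230 + 79×1905 + 56×1235 + 21×1260 + 87×1174 + 43×613 + 51×1267 + 19×125 + 74×1358 + 85×1207 + 67×2028
  = 18860 + 150495 + 69160 + 26460 + 102138 + 26359 + 64617 + 2375 + 100492 + 102595 + 135876 = 799427
Sum of weights = 12402
Weighted mean = 799427 / 12402 = 64.459523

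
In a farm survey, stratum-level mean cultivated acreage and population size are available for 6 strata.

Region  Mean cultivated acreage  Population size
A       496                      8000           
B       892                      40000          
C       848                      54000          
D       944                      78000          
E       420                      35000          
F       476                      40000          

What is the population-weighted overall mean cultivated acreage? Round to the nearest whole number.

Σ Nₕ·x̄ₕ = 496×8000 + 892×40000 + 848×54000 + 944×78000 + 420×35000 + 476×40000
  = 3968000 + 35680000 + 45792000 + 73632000 + 14700000 + 19040000 = 192812000
Σ Nₕ = 8000 + 40000 + 54000 + 78000 + 35000 + 40000 = 255000
Overall mean = 192812000 / 255000 = 756.12549

756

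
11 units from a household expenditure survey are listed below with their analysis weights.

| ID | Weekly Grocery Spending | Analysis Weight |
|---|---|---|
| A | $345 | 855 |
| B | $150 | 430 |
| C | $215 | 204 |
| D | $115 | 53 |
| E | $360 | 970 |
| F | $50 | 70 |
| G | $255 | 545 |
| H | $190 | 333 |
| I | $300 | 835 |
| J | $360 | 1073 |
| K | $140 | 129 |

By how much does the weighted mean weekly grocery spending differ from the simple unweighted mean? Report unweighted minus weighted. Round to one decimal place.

Unweighted sum = 345 + 150 + 215 + 115 + 360 + 50 + 255 + 190 + 300 + 360 + 140 = 2480
Unweighted mean = 2480 / 11 = 225.45455
Weighted sum = 345×855 + 150×430 + 215×204 + 115×53 + 360×970 + 50×70 + 255×545 + 190×333 + 300×835 + 360×1073 + 140×129
  = 294975 + 64500 + 43860 + 6095 + 349200 + 3500 + 138975 + 63270 + 250500 + 386280 + 18060 = 1619215
Sum of weights = 855 + 430 + 204 + 53 + 970 + 70 + 545 + 333 + 835 + 1073 + 129 = 5497
Weighted mean = 1619215 / 5497 = 294.5634
Difference (unweighted minus weighted) = -69.108853

-69.1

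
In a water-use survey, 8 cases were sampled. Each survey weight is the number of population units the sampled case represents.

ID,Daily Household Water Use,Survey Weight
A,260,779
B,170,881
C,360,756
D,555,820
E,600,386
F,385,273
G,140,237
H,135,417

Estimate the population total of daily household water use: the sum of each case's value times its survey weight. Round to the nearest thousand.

Weighted total = 260×779 + 170×881 + 360×756 + 555×820 + 600×386 + 385×273 + 140×237 + 135×417
  = 1505750

1506000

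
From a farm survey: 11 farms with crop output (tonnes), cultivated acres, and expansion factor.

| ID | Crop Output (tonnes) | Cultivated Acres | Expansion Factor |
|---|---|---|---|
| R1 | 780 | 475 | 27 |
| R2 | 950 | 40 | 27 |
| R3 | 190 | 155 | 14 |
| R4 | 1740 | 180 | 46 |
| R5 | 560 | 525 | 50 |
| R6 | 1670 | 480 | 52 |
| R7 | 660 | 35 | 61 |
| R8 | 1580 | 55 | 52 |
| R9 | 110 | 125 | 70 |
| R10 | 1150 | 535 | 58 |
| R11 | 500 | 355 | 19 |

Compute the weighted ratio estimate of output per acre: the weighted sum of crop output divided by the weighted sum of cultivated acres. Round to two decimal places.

3.55

Σ wᵢ·y = 780×27 + 950×27 + 190×14 + 1740×46 + 560×50 + 1670×52 + 660×61 + 1580×52 + 110×70 + 1150×58 + 500×19
  = 21060 + 25650 + 2660 + 80040 + 28000 + 86840 + 40260 + 82160 + 7700 + 66700 + 9500 = 450570
Σ wᵢ·x = 475×27 + 40×27 + 155×14 + 180×46 + 525×50 + 480×52 + 35×61 + 55×52 + 125×70 + 535×58 + 355×19
  = 12825 + 1080 + 2170 + 8280 + 26250 + 24960 + 2135 + 2860 + 8750 + 31030 + 6745 = 127085
Ratio = 450570 / 127085 = 3.5454224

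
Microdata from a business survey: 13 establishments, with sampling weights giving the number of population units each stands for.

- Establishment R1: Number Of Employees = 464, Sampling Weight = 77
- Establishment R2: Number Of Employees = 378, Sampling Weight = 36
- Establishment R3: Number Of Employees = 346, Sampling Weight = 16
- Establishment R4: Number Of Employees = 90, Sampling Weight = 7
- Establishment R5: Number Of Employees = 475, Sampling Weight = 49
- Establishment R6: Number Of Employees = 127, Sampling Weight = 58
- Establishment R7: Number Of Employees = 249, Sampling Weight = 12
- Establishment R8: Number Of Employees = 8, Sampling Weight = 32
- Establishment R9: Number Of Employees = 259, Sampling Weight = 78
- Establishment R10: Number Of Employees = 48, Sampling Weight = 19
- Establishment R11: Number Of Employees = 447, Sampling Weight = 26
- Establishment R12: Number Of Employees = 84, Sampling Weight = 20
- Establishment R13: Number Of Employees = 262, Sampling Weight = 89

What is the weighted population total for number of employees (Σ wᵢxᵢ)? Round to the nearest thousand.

147000

Weighted total = 147121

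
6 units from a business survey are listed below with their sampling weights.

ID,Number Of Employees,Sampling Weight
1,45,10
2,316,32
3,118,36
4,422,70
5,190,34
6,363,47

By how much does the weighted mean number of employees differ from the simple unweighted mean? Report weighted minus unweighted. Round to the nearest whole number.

Unweighted sum = 45 + 316 + 118 + 422 + 190 + 363 = 1454
Unweighted mean = 1454 / 6 = 242.33333
Weighted sum = 45×10 + 316×32 + 118×36 + 422×70 + 190×34 + 363×47
  = 450 + 10112 + 4248 + 29540 + 6460 + 17061 = 67871
Sum of weights = 10 + 32 + 36 + 70 + 34 + 47 = 229
Weighted mean = 67871 / 229 = 296.37991
Difference (weighted minus unweighted) = 54.046579

54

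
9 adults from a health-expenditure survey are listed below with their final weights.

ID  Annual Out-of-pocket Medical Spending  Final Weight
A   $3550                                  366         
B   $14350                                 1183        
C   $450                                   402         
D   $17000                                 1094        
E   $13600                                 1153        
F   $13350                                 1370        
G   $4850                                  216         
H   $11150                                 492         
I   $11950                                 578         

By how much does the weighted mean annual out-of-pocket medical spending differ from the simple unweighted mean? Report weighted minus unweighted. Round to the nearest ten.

Unweighted sum = 3550 + 14350 + 450 + 17000 + 13600 + 13350 + 4850 + 11150 + 11950 = 90250
Unweighted mean = 90250 / 9 = 10027.778
Weighted sum = 3550×366 + 14350×1183 + 450×402 + 17000×1094 + 13600×1153 + 13350×1370 + 4850×216 + 11150×492 + 11950×578
  = 1299300 + 16976050 + 180900 + 18598000 + 15680800 + 18289500 + 1047600 + 5485800 + 6907100 = 84465050
Sum of weights = 366 + 1183 + 402 + 1094 + 1153 + 1370 + 216 + 492 + 578 = 6854
Weighted mean = 84465050 / 6854 = 12323.468
Difference (weighted minus unweighted) = 2295.6903

2300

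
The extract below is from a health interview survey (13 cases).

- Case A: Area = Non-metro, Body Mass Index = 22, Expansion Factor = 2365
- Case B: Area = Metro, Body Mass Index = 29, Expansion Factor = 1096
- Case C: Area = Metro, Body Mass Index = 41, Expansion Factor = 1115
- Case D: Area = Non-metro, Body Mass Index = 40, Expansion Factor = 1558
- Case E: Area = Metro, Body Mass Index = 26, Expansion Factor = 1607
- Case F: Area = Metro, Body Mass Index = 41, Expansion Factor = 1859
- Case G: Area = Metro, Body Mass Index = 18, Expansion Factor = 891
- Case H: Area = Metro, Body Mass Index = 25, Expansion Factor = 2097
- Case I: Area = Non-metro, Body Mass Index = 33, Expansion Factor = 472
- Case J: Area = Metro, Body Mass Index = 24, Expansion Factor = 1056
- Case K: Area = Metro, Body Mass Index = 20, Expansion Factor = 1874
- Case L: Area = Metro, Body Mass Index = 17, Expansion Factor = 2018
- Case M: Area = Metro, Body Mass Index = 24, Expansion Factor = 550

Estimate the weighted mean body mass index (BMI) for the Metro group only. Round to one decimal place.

Metro rows: B, C, E, F, G, H, J, K, L, M
Weighted sum = 29×1096 + 41×1115 + 26×1607 + 41×1859 + 18×891 + 25×2097 + 24×1056 + 20×1874 + 17×2018 + 24×550
  = 374293
Sum of weights = 1096 + 1115 + 1607 + 1859 + 891 + 2097 + 1056 + 1874 + 2018 + 550 = 14163
Weighted mean = 374293 / 14163 = 26.427522

26.4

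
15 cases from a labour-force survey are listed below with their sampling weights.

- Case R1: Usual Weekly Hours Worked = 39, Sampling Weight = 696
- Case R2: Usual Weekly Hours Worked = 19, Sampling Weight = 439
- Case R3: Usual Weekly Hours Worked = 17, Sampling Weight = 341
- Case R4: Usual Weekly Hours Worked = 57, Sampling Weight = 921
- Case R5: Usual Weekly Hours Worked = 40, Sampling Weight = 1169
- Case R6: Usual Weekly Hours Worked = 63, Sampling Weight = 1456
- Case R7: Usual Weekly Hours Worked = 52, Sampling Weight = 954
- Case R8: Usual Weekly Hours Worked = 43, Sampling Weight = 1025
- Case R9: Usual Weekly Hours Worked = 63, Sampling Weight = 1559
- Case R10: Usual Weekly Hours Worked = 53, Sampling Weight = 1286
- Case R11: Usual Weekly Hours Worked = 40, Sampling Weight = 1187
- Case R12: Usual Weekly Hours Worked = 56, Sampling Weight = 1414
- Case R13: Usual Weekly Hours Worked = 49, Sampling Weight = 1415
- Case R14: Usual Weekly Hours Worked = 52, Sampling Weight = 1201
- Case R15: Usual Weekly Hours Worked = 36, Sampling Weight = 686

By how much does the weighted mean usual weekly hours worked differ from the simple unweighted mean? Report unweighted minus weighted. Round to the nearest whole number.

-4

Unweighted sum = 679
Unweighted mean = 679 / 15 = 45.266667
Weighted sum = 775472
Sum of weights = 15749
Weighted mean = 775472 / 15749 = 49.239444
Difference (unweighted minus weighted) = -3.9727771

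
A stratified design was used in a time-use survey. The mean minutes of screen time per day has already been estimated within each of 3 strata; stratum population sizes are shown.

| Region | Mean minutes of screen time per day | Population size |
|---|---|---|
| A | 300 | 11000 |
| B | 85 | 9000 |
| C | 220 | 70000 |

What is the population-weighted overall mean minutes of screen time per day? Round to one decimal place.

216.3

Σ Nₕ·x̄ₕ = 300×11000 + 85×9000 + 220×70000
  = 3300000 + 765000 + 15400000 = 19465000
Σ Nₕ = 11000 + 9000 + 70000 = 90000
Overall mean = 19465000 / 90000 = 216.27778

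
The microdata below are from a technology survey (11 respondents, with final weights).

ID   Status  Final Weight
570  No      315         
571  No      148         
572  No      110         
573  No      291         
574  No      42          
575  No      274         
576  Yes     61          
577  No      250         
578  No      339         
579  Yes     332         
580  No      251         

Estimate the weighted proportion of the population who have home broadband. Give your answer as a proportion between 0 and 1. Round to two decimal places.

Sum of weights for 'Yes' = 61 + 332 = 393
Total weight = 2413
Weighted proportion = 393 / 2413 = 0.1628678

0.16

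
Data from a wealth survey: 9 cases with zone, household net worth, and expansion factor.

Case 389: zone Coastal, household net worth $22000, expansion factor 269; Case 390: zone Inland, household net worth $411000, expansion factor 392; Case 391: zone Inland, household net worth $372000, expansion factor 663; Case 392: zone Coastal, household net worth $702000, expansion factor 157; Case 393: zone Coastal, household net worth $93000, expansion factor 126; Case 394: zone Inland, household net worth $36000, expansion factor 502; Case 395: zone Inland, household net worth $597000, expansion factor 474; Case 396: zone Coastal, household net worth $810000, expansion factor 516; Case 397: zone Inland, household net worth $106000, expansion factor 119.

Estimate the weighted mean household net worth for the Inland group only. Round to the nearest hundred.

335500

Inland rows: 390, 391, 394, 395, 397
Weighted sum = 411000×392 + 372000×663 + 36000×502 + 597000×474 + 106000×119
  = 161112000 + 246636000 + 18072000 + 282978000 + 12614000 = 721412000
Sum of weights = 392 + 663 + 502 + 474 + 119 = 2150
Weighted mean = 721412000 / 2150 = 335540.47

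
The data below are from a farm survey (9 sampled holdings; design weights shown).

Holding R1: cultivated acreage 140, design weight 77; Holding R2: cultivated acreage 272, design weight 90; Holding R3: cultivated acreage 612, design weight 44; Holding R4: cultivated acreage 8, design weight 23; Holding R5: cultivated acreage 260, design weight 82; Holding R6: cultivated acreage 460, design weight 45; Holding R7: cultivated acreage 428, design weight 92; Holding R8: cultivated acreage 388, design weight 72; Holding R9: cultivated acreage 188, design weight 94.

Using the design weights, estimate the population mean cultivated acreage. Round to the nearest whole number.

306

Weighted sum = 140×77 + 272×90 + 612×44 + 8×23 + 260×82 + 460×45 + 428×92 + 388×72 + 188×94
  = 10780 + 24480 + 26928 + 184 + 21320 + 20700 + 39376 + 27936 + 17672 = 189376
Sum of weights = 77 + 90 + 44 + 23 + 82 + 45 + 92 + 72 + 94 = 619
Weighted mean = 189376 / 619 = 305.93861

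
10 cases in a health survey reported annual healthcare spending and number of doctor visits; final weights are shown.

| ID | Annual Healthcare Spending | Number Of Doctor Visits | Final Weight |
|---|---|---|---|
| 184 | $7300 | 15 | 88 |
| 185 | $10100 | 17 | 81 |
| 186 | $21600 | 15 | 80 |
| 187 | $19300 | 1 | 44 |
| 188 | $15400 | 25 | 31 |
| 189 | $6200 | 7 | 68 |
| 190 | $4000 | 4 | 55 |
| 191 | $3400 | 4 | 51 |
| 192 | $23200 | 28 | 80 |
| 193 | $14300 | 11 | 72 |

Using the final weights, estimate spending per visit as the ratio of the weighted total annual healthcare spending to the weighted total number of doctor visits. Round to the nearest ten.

950

Σ wᵢ·y = 7300×88 + 10100×81 + 21600×80 + 19300×44 + 15400×31 + 6200×68 + 4000×55 + 3400×51 + 23200×80 + 14300×72
  = 8215700
Σ wᵢ·x = 15×88 + 17×81 + 15×80 + 1×44 + 25×31 + 7×68 + 4×55 + 4×51 + 28×80 + 11×72
  = 1320 + 1377 + 1200 + 44 + 775 + 476 + 220 + 204 + 2240 + 792 = 8648
Ratio = 8215700 / 8648 = 950.01156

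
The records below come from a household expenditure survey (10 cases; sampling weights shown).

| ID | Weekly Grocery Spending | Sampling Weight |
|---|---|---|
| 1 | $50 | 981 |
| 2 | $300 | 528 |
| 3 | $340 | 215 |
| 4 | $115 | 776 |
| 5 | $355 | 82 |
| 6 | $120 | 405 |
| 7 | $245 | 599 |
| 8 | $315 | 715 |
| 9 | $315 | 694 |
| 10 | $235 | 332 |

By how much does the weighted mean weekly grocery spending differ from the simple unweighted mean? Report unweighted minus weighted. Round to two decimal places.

Unweighted sum = 50 + 300 + 340 + 115 + 355 + 120 + 245 + 315 + 315 + 235 = 2390
Unweighted mean = 2390 / 10 = 239
Weighted sum = 50×981 + 300×528 + 340×215 + 115×776 + 355×82 + 120×405 + 245×599 + 315×715 + 315×694 + 235×332
  = 49050 + 158400 + 73100 + 89240 + 29110 + 48600 + 146755 + 225225 + 218610 + 78020 = 1116110
Sum of weights = 981 + 528 + 215 + 776 + 82 + 405 + 599 + 715 + 694 + 332 = 5327
Weighted mean = 1116110 / 5327 = 209.51943
Difference (unweighted minus weighted) = 29.480571

29.48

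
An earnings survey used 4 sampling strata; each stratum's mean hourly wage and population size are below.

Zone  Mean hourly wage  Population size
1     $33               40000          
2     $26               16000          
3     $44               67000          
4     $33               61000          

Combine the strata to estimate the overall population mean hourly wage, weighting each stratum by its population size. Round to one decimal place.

Σ Nₕ·x̄ₕ = 33×40000 + 26×16000 + 44×67000 + 33×61000
  = 1320000 + 416000 + 2948000 + 2013000 = 6697000
Σ Nₕ = 40000 + 16000 + 67000 + 61000 = 184000
Overall mean = 6697000 / 184000 = 36.396739

36.4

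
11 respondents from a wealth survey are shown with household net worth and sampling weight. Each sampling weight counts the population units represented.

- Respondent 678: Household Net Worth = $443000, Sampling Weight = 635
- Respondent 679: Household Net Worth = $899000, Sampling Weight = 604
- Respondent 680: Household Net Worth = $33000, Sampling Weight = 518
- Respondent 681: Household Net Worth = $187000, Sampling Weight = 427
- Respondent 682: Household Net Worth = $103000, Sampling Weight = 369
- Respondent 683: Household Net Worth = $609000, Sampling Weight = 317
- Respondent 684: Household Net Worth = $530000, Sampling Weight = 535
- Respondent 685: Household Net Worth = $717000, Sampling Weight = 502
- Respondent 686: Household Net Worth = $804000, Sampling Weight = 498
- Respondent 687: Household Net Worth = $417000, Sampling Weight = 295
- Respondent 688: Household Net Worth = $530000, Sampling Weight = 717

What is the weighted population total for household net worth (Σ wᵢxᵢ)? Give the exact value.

Weighted total = 443000×635 + 899000×604 + 33000×518 + 187000×427 + 103000×369 + 609000×317 + 530000×535 + 717000×502 + 804000×498 + 417000×295 + 530000×717
  = 281305000 + 542996000 + 17094000 + 79849000 + 38007000 + 193053000 + 283550000 + 359934000 + 400392000 + 123015000 + 380010000 = 2699205000

2699205000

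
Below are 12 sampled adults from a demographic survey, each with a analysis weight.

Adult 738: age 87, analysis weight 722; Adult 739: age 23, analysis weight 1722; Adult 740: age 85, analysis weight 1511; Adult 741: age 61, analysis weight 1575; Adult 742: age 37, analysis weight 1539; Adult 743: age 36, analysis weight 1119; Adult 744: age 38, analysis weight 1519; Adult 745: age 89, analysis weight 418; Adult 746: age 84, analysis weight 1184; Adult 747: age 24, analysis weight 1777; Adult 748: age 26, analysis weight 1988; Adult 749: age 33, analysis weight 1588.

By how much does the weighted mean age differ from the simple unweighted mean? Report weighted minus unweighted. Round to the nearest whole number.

-6

Unweighted sum = 87 + 23 + 85 + 61 + 37 + 36 + 38 + 89 + 84 + 24 + 26 + 33 = 623
Unweighted mean = 623 / 12 = 51.916667
Weighted sum = 87×722 + 23×1722 + 85×1511 + 61×1575 + 37×1539 + 36×1119 + 38×1519 + 89×418 + 84×1184 + 24×1777 + 26×1988 + 33×1588
  = 765277
Sum of weights = 722 + 1722 + 1511 + 1575 + 1539 + 1119 + 1519 + 418 + 1184 + 1777 + 1988 + 1588 = 16662
Weighted mean = 765277 / 16662 = 45.92948
Difference (weighted minus unweighted) = -5.9871864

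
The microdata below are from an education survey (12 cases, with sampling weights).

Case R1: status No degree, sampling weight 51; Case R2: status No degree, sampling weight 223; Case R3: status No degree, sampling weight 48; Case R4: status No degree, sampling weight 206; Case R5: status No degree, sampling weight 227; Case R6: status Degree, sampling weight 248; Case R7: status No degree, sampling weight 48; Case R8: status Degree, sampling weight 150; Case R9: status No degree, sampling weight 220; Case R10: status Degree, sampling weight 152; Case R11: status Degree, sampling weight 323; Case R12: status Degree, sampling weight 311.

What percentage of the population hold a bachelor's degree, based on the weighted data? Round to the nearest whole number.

Sum of weights for 'Degree' = 248 + 150 + 152 + 323 + 311 = 1184
Total weight = 51 + 223 + 48 + 206 + 227 + 248 + 48 + 150 + 220 + 152 + 323 + 311 = 2207
Weighted proportion = 1184 / 2207 = 0.53647485 → 53.647485%

54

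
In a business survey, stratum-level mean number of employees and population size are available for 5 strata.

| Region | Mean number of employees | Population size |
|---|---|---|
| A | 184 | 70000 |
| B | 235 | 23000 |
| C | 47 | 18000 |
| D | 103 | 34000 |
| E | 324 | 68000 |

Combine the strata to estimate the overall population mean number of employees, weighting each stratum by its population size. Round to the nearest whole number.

Σ Nₕ·x̄ₕ = 184×70000 + 235×23000 + 47×18000 + 103×34000 + 324×68000
  = 12880000 + 5405000 + 846000 + 3502000 + 22032000 = 44665000
Σ Nₕ = 70000 + 23000 + 18000 + 34000 + 68000 = 213000
Overall mean = 44665000 / 213000 = 209.69484

210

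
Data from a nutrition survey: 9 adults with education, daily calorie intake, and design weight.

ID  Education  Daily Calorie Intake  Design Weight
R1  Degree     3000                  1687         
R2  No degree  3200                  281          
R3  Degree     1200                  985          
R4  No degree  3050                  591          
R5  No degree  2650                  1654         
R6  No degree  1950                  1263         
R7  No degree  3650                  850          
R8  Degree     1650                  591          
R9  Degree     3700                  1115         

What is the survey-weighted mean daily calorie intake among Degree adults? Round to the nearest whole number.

Degree rows: R1, R3, R8, R9
Weighted sum = 3000×1687 + 1200×985 + 1650×591 + 3700×1115
  = 5061000 + 1182000 + 975150 + 4125500 = 11343650
Sum of weights = 1687 + 985 + 591 + 1115 = 4378
Weighted mean = 11343650 / 4378 = 2591.0576

2591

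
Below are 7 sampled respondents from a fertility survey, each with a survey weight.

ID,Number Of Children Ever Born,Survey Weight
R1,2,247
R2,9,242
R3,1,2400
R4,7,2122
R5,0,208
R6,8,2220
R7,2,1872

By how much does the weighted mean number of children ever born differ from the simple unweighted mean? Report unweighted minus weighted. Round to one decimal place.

-0.3

Unweighted sum = 2 + 9 + 1 + 7 + 0 + 8 + 2 = 29
Unweighted mean = 29 / 7 = 4.1428571
Weighted sum = 2×247 + 9×242 + 1×2400 + 7×2122 + 0×208 + 8×2220 + 2×1872
  = 41430
Sum of weights = 247 + 242 + 2400 + 2122 + 208 + 2220 + 1872 = 9311
Weighted mean = 41430 / 9311 = 4.4495758
Difference (unweighted minus weighted) = -0.30671863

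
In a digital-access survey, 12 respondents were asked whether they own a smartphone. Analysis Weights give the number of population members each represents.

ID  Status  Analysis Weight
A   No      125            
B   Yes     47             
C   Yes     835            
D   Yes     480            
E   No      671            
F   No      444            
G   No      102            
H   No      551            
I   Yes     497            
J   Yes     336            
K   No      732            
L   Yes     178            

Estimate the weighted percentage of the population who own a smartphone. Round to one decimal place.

Sum of weights for 'Yes' = 47 + 835 + 480 + 497 + 336 + 178 = 2373
Total weight = 125 + 47 + 835 + 480 + 671 + 444 + 102 + 551 + 497 + 336 + 732 + 178 = 4998
Weighted proportion = 2373 / 4998 = 0.47478992 → 47.478992%

47.5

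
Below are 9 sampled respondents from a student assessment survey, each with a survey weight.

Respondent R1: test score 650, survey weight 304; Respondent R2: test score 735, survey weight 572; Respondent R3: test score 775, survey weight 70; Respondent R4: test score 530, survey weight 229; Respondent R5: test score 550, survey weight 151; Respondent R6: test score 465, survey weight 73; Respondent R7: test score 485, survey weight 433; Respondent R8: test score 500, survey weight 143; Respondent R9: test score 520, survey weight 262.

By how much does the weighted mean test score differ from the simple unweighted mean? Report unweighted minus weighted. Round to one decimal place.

Unweighted sum = 650 + 735 + 775 + 530 + 550 + 465 + 485 + 500 + 520 = 5210
Unweighted mean = 5210 / 9 = 578.88889
Weighted sum = 650×304 + 735×572 + 775×70 + 530×229 + 550×151 + 465×73 + 485×433 + 500×143 + 520×262
  = 197600 + 420420 + 54250 + 121370 + 83050 + 33945 + 210005 + 71500 + 136240 = 1328380
Sum of weights = 304 + 572 + 70 + 229 + 151 + 73 + 433 + 143 + 262 = 2237
Weighted mean = 1328380 / 2237 = 593.82208
Difference (unweighted minus weighted) = -14.933194

-14.9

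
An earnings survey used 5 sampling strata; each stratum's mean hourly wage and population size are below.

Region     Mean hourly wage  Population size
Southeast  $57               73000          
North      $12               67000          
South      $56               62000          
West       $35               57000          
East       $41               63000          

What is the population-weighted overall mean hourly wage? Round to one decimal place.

40.4

Σ Nₕ·x̄ₕ = 57×73000 + 12×67000 + 56×62000 + 35×57000 + 41×63000
  = 4161000 + 804000 + 3472000 + 1995000 + 2583000 = 13015000
Σ Nₕ = 322000
Overall mean = 13015000 / 322000 = 40.419255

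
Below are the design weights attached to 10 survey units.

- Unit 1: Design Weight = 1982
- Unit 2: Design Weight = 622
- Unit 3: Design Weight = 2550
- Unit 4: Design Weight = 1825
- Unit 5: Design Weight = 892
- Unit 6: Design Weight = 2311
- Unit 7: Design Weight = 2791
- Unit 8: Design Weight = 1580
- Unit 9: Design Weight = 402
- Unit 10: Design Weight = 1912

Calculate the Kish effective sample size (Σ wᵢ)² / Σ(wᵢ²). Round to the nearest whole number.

8

Σ wᵢ = 1982 + 622 + 2550 + 1825 + 892 + 2311 + 2791 + 1580 + 402 + 1912 = 16867
Σ wᵢ² = 3928324 + 386884 + 6502500 + 3330625 + 795664 + 5340721 + 7789681 + 2496400 + 161604 + 3655744 = 34388147
n_eff = 16867² / 34388147 = 284495689 / 34388147 = 8.2730741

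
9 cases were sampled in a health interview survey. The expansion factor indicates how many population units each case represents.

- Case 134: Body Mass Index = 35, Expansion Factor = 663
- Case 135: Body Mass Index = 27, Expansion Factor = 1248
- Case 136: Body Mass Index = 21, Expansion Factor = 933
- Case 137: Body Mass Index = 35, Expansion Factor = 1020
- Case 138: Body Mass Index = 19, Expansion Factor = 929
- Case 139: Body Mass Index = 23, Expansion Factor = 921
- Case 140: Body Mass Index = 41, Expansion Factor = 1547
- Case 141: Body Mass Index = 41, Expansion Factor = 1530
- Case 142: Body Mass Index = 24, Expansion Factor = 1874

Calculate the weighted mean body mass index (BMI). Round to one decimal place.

30.2

Weighted sum = 35×663 + 27×1248 + 21×933 + 35×1020 + 19×929 + 23×921 + 41×1547 + 41×1530 + 24×1874
  = 23205 + 33696 + 19593 + 35700 + 17651 + 21183 + 63427 + 62730 + 44976 = 322161
Sum of weights = 663 + 1248 + 933 + 1020 + 929 + 921 + 1547 + 1530 + 1874 = 10665
Weighted mean = 322161 / 10665 = 30.207314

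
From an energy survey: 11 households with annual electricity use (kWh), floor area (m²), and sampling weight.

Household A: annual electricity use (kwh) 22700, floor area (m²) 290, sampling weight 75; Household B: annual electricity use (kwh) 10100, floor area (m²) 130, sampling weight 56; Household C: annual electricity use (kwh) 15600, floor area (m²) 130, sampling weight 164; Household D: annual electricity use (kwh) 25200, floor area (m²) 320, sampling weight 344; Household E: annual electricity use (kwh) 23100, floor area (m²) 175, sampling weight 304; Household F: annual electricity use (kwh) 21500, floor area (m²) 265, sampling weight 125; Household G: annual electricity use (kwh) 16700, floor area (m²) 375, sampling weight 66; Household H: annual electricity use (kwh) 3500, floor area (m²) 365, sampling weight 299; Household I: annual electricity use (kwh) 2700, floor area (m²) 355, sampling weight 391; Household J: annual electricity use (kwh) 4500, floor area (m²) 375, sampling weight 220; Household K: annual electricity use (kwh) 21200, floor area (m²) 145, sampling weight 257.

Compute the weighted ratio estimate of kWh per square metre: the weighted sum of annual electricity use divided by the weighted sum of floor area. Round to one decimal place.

Σ wᵢ·y = 32848000
Σ wᵢ·x = 290×75 + 130×56 + 130×164 + 320×344 + 175×304 + 265×125 + 375×66 + 365×299 + 355×391 + 375×220 + 145×257
  = 21750 + 7280 + 21320 + 110080 + 53200 + 33125 + 24750 + 109135 + 138805 + 82500 + 37265 = 639210
Ratio = 32848000 / 639210 = 51.388433

51.4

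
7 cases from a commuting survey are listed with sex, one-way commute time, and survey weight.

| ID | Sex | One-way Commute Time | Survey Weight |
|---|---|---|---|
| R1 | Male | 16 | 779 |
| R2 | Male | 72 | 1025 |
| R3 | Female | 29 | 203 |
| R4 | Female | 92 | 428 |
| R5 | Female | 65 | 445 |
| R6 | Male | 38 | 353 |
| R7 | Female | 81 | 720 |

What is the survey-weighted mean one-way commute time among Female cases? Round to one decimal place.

Female rows: R3, R4, R5, R7
Weighted sum = 132508
Sum of weights = 1796
Weighted mean = 132508 / 1796 = 73.77951

73.8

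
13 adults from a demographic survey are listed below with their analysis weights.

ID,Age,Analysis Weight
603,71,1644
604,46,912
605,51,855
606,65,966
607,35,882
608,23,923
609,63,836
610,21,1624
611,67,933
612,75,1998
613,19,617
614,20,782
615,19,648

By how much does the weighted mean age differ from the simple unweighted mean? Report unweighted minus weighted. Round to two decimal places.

Unweighted sum = 575
Unweighted mean = 575 / 13 = 44.230769
Weighted sum = 655978
Sum of weights = 13620
Weighted mean = 655978 / 13620 = 48.162849
Difference (unweighted minus weighted) = -3.9320795

-3.93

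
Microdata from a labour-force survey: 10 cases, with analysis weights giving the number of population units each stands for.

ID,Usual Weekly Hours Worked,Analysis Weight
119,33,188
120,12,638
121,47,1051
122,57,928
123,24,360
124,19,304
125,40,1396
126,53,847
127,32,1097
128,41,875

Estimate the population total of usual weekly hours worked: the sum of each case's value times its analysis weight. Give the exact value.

Weighted total = 33×188 + 12×638 + 47×1051 + 57×928 + 24×360 + 19×304 + 40×1396 + 53×847 + 32×1097 + 41×875
  = 302279

302279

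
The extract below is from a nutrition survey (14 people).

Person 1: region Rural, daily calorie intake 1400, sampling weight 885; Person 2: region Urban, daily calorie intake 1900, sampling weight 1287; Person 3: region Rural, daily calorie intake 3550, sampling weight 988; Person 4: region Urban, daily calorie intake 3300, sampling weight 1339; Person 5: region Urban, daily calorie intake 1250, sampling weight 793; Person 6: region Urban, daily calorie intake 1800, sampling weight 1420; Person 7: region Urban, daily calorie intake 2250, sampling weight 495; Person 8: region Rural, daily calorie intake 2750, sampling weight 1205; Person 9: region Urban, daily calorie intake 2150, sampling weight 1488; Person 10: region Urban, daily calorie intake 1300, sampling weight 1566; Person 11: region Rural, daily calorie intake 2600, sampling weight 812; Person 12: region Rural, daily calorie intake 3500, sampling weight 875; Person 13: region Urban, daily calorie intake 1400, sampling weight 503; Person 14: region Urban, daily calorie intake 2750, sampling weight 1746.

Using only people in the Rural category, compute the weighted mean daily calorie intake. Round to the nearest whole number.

Rural rows: 1, 3, 8, 11, 12
Weighted sum = 1400×885 + 3550×988 + 2750×1205 + 2600×812 + 3500×875
  = 1239000 + 3507400 + 3313750 + 2111200 + 3062500 = 13233850
Sum of weights = 885 + 988 + 1205 + 812 + 875 = 4765
Weighted mean = 13233850 / 4765 = 2777.3033

2777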